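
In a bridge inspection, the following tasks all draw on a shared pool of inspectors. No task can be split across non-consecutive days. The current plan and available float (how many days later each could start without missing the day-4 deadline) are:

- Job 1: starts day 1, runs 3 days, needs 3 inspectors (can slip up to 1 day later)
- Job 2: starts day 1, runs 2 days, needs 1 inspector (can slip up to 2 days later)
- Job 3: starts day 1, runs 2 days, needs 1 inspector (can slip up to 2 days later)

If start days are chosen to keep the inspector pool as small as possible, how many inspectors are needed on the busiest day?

4

Early-start (Job 1@1, Job 2@1, Job 3@1) gives peak 5: d1:5  d2:5  d3:3  d4:0.
Shift Job 3→3.
Schedule Job 1@1, Job 2@1, Job 3@3: d1:4  d2:4  d3:4  d4:1 — peak 4.
Total inspector-days = 13 over 4 days ⇒ peak ≥ ⌈13/4⌉ = 4, so 4 is optimal.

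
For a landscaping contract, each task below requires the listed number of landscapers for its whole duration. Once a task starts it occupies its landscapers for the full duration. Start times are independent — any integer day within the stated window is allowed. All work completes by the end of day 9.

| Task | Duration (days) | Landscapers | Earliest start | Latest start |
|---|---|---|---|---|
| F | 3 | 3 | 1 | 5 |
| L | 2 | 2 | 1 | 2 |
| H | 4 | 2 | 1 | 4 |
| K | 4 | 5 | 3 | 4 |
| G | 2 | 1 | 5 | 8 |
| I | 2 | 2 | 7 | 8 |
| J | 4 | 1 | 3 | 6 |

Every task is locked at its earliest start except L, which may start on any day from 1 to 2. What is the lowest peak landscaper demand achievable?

11

L@1: d1:7  d2:7  d3:11  d4:8  d5:7  d6:7  d7:2  d8:2  d9:0 → peak 11
L@2: d1:5  d2:7  d3:13  d4:8  d5:7  d6:7  d7:2  d8:2  d9:0 → peak 13
Best is L@1, peak 11.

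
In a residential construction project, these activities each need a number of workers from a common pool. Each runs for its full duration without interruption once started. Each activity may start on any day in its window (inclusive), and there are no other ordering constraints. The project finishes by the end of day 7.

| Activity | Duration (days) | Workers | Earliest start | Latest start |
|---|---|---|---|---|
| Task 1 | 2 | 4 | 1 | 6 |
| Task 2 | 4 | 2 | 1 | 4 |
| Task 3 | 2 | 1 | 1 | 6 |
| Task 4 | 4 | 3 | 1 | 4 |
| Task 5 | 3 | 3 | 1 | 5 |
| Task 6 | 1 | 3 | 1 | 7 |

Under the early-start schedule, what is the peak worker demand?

Early-start schedule: Task 1@1, Task 2@1, Task 3@1, Task 4@1, Task 5@1, Task 6@1.
Load per day: day 1: 16, day 2: 13, day 3: 8, day 4: 5, day 5: 0, day 6: 0, day 7: 0.
Peak is 16.

16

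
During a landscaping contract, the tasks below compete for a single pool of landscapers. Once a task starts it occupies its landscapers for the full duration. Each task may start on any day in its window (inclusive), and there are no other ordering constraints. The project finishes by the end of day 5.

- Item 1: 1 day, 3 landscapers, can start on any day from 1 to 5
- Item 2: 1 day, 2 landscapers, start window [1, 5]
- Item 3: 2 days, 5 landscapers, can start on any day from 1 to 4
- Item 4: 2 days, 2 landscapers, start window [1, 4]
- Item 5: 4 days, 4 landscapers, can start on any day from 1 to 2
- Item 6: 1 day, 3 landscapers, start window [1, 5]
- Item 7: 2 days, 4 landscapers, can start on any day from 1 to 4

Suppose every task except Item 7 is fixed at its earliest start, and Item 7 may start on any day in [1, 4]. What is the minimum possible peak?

19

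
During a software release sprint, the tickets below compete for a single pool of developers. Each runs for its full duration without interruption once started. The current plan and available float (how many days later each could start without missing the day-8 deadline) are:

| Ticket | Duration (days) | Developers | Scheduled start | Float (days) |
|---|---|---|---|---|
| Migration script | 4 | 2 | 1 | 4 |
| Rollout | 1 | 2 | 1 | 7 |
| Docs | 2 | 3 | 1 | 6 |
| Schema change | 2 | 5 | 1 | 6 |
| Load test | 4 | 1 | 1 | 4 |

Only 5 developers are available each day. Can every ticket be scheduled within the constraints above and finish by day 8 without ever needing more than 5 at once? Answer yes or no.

Schedule Migration script@1, Rollout@1, Docs@5, Schema change@7, Load test@1: d1:5  d2:3  d3:3  d4:3  d5:3  d6:3  d7:5  d8:5 — peak 5 ≤ 5.

yes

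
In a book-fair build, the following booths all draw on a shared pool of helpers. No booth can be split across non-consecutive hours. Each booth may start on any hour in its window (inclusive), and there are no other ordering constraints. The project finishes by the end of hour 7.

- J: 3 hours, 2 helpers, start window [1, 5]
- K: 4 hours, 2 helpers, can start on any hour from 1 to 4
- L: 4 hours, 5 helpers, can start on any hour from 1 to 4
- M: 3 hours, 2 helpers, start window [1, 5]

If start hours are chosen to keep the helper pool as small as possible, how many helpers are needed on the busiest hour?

7

Early-start (J@1, K@1, L@1, M@1) gives peak 11: h1:11  h2:11  h3:11  h4:7  h5:0  h6:0  h7:0.
Shift L→4.
Schedule J@1, K@1, L@4, M@1: h1:6  h2:6  h3:6  h4:7  h5:5  h6:5  h7:5 — peak 7.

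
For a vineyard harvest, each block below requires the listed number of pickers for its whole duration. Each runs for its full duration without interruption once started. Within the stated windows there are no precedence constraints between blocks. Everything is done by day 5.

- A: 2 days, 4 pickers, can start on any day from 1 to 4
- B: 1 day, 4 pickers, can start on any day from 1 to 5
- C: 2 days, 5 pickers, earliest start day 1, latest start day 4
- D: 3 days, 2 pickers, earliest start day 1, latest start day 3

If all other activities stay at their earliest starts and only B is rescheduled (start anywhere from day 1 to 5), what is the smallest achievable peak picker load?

11

B@1: d1:15  d2:11  d3:2  d4:0  d5:0 → peak 15
B@2: d1:11  d2:15  d3:2  d4:0  d5:0 → peak 15
B@3: d1:11  d2:11  d3:6  d4:0  d5:0 → peak 11
B@4: d1:11  d2:11  d3:2  d4:4  d5:0 → peak 11
B@5: d1:11  d2:11  d3:2  d4:0  d5:4 → peak 11
Best is B@3, peak 11.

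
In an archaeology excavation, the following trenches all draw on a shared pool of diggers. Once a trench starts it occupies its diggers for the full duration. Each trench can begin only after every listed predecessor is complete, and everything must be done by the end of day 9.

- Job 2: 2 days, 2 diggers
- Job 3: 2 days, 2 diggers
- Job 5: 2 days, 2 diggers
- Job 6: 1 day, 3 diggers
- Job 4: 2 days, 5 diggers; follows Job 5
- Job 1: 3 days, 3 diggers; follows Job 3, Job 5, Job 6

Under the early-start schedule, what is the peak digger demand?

9

Early-start schedule: Job 2@1, Job 3@1, Job 5@1, Job 6@1, Job 4@3, Job 1@3.
Load per day: day 1: 9, day 2: 6, day 3: 8, day 4: 8, day 5: 3, day 6: 0, day 7: 0, day 8: 0, day 9: 0.
Peak is 9.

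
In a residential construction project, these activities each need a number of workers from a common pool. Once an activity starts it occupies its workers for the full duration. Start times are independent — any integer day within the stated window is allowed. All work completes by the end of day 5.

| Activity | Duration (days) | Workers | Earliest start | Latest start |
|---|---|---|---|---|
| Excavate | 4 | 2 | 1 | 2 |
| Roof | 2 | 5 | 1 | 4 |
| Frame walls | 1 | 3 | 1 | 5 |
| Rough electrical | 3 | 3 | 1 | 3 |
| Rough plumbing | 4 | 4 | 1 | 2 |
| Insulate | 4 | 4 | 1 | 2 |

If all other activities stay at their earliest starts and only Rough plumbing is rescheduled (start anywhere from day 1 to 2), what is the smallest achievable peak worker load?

18

Rough plumbing@1: d1:21  d2:18  d3:13  d4:10  d5:0 → peak 21
Rough plumbing@2: d1:17  d2:18  d3:13  d4:10  d5:4 → peak 18
Best is Rough plumbing@2, peak 18.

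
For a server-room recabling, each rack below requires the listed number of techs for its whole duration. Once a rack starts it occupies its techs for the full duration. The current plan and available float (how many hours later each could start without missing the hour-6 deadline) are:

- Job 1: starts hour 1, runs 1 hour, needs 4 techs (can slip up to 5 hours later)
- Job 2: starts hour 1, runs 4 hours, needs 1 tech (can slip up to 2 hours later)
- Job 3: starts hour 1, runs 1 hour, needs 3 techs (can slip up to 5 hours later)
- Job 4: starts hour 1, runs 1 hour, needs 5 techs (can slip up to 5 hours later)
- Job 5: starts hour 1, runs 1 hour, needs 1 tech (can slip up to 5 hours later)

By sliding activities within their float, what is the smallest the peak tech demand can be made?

5

Early-start (Job 1@1, Job 2@1, Job 3@1, Job 4@1, Job 5@1) gives peak 14: h1:14  h2:1  h3:1  h4:1  h5:0  h6:0.
Shift Job 3→2, Job 4→5, Job 5→2.
Schedule Job 1@1, Job 2@1, Job 3@2, Job 4@5, Job 5@2: h1:5  h2:5  h3:1  h4:1  h5:5  h6:0 — peak 5.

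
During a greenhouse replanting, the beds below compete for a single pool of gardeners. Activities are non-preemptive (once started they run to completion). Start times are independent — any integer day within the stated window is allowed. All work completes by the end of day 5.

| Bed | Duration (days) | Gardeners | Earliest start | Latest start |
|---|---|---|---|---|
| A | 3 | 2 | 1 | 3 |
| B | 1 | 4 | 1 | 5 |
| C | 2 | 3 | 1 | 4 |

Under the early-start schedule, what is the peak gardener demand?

9

Early-start schedule: A@1, B@1, C@1.
Load per day: day 1: 9, day 2: 5, day 3: 2, day 4: 0, day 5: 0.
Peak is 9.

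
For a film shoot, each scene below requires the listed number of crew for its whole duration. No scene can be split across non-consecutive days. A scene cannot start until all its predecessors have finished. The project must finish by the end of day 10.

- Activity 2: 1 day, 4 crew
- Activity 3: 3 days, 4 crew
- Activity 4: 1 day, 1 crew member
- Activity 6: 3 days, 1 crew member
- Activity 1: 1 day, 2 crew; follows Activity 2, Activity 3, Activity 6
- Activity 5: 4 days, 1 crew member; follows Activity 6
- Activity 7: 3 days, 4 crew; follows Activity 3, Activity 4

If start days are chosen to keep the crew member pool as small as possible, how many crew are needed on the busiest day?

5

Early-start (Activity 2@1, Activity 3@1, Activity 4@1, Activity 6@1, Activity 1@4, Activity 5@4, Activity 7@4) gives peak 10: d1:10  d2:5  d3:5  d4:7  d5:5  d6:5  d7:1  d8:0  d9:0  d10:0.
Shift Activity 3→2, Activity 6→2, Activity 1→5, Activity 5→5, Activity 7→6.
Schedule Activity 2@1, Activity 3@2, Activity 4@1, Activity 6@2, Activity 1@5, Activity 5@5, Activity 7@6: d1:5  d2:5  d3:5  d4:5  d5:3  d6:5  d7:5  d8:5  d9:0  d10:0 — peak 5.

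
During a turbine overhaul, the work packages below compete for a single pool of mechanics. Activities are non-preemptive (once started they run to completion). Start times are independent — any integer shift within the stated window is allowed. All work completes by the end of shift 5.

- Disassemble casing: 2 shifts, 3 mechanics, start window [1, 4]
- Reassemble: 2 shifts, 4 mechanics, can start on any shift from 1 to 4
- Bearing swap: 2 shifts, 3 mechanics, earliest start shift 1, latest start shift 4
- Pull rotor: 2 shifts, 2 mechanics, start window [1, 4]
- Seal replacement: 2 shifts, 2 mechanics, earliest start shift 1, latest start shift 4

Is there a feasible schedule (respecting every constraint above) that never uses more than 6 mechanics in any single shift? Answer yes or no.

The minimum achievable peak is 7; 6 < 7, so no feasible schedule stays within the cap.

no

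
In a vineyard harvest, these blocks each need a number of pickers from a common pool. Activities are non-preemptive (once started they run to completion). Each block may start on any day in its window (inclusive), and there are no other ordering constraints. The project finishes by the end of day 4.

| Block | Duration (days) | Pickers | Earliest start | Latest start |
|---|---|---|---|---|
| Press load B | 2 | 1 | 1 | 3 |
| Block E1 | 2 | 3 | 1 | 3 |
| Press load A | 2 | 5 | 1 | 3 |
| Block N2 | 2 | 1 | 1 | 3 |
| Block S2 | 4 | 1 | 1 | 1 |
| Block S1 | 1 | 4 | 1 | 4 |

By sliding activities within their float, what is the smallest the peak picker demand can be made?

8

Early-start (Press load B@1, Block E1@1, Press load A@1, Block N2@1, Block S2@1, Block S1@1) gives peak 15: d1:15  d2:11  d3:1  d4:1.
Shift Block E1→3, Block S1→3.
Schedule Press load B@1, Block E1@3, Press load A@1, Block N2@1, Block S2@1, Block S1@3: d1:8  d2:8  d3:8  d4:4 — peak 8.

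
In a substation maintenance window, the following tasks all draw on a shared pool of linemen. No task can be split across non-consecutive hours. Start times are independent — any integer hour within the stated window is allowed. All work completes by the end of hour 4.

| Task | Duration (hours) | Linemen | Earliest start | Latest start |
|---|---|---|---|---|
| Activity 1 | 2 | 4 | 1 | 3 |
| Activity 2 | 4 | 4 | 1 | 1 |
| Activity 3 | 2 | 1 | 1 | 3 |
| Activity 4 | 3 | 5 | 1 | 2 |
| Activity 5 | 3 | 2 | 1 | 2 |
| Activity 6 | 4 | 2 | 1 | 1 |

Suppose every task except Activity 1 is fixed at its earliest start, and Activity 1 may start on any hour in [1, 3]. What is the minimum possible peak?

17

Activity 1@1: h1:18  h2:18  h3:13  h4:6 → peak 18
Activity 1@2: h1:14  h2:18  h3:17  h4:6 → peak 18
Activity 1@3: h1:14  h2:14  h3:17  h4:10 → peak 17
Best is Activity 1@3, peak 17.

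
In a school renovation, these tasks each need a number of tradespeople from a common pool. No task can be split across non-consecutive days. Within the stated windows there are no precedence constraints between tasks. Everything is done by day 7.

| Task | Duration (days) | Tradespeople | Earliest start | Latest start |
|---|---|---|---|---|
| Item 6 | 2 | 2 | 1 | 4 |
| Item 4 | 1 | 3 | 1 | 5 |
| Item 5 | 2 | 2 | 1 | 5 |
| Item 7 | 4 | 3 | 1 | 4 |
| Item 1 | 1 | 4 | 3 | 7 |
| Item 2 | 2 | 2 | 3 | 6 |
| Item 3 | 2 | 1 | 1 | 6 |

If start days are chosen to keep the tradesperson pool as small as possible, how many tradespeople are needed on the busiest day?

Early-start (Item 6@1, Item 4@1, Item 5@1, Item 7@1, Item 1@3, Item 2@3, Item 3@1) gives peak 11: d1:11  d2:8  d3:9  d4:5  d5:0  d6:0  d7:0.
Shift Item 5→2, Item 7→3, Item 1→7, Item 2→4, Item 3→6.
Schedule Item 6@1, Item 4@1, Item 5@2, Item 7@3, Item 1@7, Item 2@4, Item 3@6: d1:5  d2:4  d3:5  d4:5  d5:5  d6:4  d7:5 — peak 5.
Total tradesperson-days = 33 over 7 days ⇒ peak ≥ ⌈33/7⌉ = 5, so 5 is optimal.

5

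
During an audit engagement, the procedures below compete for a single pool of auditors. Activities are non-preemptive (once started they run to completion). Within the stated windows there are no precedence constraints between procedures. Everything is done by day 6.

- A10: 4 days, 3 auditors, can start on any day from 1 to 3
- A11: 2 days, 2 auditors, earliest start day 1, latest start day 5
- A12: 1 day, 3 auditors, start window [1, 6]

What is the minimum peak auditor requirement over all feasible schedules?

5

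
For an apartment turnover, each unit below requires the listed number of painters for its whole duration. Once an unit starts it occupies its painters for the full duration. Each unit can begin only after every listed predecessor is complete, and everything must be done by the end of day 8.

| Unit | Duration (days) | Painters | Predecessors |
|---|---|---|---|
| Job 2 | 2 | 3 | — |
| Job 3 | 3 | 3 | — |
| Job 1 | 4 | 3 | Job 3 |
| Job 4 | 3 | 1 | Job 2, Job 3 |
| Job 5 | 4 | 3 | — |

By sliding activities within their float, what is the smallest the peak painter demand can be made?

6

Early-start (Job 2@1, Job 3@1, Job 1@4, Job 4@4, Job 5@1) gives peak 9: d1:9  d2:9  d3:6  d4:7  d5:4  d6:4  d7:3  d8:0.
Shift Job 2→4, Job 1→5, Job 4→6.
Schedule Job 2@4, Job 3@1, Job 1@5, Job 4@6, Job 5@1: d1:6  d2:6  d3:6  d4:6  d5:6  d6:4  d7:4  d8:4 — peak 6.
Total painter-days = 42 over 8 days ⇒ peak ≥ ⌈42/8⌉ = 6, so 6 is optimal.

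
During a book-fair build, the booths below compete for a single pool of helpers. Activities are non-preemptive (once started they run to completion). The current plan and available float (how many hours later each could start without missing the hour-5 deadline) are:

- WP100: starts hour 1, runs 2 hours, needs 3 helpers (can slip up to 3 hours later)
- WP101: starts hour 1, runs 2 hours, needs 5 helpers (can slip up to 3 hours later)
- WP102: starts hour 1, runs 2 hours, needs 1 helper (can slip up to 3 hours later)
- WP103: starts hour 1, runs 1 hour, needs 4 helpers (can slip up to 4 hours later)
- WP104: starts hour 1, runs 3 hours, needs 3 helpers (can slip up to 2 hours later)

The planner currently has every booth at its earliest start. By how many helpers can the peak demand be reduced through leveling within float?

9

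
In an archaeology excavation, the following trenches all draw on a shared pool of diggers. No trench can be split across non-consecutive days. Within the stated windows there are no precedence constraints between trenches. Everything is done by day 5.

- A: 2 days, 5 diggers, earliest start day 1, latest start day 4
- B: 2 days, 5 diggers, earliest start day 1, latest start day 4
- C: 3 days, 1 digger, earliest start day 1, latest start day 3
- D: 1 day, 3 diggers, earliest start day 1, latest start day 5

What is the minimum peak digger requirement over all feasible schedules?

Early-start (A@1, B@1, C@1, D@1) gives peak 14: d1:14  d2:11  d3:1  d4:0  d5:0.
Shift B→3, D→5.
Schedule A@1, B@3, C@1, D@5: d1:6  d2:6  d3:6  d4:5  d5:3 — peak 6.
Total digger-days = 26 over 5 days ⇒ peak ≥ ⌈26/5⌉ = 6, so 6 is optimal.

6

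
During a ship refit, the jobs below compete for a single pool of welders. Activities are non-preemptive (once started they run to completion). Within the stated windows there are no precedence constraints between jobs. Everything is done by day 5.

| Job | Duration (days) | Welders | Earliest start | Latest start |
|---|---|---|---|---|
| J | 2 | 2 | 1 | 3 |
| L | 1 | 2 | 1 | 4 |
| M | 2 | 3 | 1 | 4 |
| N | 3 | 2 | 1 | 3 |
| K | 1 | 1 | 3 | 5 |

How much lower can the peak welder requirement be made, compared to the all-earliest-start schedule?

5

Early-start peak: d1:9  d2:7  d3:3  d4:0  d5:0 ⇒ 9.
Leveled (J@1, L@3, M@4, N@1, K@4): d1:4  d2:4  d3:4  d4:4  d5:3 ⇒ 4.
Reduction 9 − 4 = 5.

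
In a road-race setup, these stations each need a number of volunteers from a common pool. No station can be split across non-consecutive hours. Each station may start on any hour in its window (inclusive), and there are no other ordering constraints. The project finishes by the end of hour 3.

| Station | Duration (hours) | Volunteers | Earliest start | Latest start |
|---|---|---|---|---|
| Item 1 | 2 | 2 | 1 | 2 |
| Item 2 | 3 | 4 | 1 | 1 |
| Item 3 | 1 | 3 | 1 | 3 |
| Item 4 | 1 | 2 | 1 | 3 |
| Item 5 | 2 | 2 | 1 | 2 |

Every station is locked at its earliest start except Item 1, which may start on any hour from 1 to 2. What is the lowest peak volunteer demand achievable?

Item 1@1: h1:13  h2:8  h3:4 → peak 13
Item 1@2: h1:11  h2:8  h3:6 → peak 11
Best is Item 1@2, peak 11.

11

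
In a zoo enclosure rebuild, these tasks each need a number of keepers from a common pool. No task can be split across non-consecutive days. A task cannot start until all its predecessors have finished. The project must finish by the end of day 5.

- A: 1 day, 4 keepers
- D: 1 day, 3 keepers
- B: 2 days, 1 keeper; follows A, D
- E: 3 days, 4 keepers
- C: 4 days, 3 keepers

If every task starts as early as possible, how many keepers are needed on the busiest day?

Early-start schedule: A@1, D@1, B@2, E@1, C@1.
Load per day: day 1: 14, day 2: 8, day 3: 8, day 4: 3, day 5: 0.
Peak is 14.

14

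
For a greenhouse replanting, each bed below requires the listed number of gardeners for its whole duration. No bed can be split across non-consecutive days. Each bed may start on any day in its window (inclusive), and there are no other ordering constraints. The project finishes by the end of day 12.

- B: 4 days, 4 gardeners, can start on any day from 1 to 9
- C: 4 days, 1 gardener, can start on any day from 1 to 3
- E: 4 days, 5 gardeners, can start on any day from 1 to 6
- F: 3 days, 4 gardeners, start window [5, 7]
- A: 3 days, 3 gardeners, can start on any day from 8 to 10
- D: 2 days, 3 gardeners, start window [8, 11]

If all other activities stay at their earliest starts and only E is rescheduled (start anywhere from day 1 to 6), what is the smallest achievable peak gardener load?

10

E@1: d1:10  d2:10  d3:10  d4:10  d5:4  d6:4  d7:4  d8:6  d9:6  d10:3  d11:0  d12:0 → peak 10
E@2: d1:5  d2:10  d3:10  d4:10  d5:9  d6:4  d7:4  d8:6  d9:6  d10:3  d11:0  d12:0 → peak 10
E@3: d1:5  d2:5  d3:10  d4:10  d5:9  d6:9  d7:4  d8:6  d9:6  d10:3  d11:0  d12:0 → peak 10
E@4: d1:5  d2:5  d3:5  d4:10  d5:9  d6:9  d7:9  d8:6  d9:6  d10:3  d11:0  d12:0 → peak 10
E@5: d1:5  d2:5  d3:5  d4:5  d5:9  d6:9  d7:9  d8:11  d9:6  d10:3  d11:0  d12:0 → peak 11
E@6: d1:5  d2:5  d3:5  d4:5  d5:4  d6:9  d7:9  d8:11  d9:11  d10:3  d11:0  d12:0 → peak 11
Best is E@1, peak 10.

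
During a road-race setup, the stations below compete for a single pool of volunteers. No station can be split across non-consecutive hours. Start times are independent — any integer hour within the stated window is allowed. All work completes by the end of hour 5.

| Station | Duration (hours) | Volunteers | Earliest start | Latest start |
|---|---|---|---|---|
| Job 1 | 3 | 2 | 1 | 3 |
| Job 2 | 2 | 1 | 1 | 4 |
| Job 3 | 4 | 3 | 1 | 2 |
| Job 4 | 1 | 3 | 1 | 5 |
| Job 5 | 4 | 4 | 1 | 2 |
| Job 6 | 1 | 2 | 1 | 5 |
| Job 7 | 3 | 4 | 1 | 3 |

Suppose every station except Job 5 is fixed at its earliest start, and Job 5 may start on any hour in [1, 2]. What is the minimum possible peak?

15

Job 5@1: h1:19  h2:14  h3:13  h4:7  h5:0 → peak 19
Job 5@2: h1:15  h2:14  h3:13  h4:7  h5:4 → peak 15
Best is Job 5@2, peak 15.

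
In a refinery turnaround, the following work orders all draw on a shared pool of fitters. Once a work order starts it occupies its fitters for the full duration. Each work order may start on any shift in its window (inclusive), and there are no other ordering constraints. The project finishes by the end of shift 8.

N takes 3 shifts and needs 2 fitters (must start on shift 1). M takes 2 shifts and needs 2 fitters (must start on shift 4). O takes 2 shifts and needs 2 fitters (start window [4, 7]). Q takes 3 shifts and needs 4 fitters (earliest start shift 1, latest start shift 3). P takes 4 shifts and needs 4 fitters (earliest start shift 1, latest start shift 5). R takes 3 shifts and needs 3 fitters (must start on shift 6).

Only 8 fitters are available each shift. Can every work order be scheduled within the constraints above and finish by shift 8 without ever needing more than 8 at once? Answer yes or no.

yes

Schedule N@1, M@4, O@4, Q@1, P@4, R@6: s1:6  s2:6  s3:6  s4:8  s5:8  s6:7  s7:7  s8:3 — peak 8 ≤ 8.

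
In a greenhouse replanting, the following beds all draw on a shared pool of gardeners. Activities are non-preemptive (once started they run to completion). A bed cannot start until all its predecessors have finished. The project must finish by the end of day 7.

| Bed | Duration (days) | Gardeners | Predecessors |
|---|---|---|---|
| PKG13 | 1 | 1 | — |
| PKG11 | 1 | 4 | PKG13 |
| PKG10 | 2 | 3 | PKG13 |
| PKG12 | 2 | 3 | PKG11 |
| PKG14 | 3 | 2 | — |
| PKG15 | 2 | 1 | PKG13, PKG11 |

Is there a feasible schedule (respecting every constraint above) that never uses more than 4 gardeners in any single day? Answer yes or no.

The minimum achievable peak is 5; 4 < 5, so no feasible schedule stays within the cap.

no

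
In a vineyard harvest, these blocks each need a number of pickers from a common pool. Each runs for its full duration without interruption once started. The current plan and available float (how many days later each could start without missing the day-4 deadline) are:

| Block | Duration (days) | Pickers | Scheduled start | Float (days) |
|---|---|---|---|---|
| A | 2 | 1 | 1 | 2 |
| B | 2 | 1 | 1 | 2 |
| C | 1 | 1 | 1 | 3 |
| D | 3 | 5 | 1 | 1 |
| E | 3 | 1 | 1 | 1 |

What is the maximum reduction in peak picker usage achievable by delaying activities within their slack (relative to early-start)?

2

Early-start peak: d1:9  d2:8  d3:6  d4:0 ⇒ 9.
Leveled (A@1, B@3, C@1, D@1, E@2): d1:7  d2:7  d3:7  d4:2 ⇒ 7.
Reduction 9 − 7 = 2.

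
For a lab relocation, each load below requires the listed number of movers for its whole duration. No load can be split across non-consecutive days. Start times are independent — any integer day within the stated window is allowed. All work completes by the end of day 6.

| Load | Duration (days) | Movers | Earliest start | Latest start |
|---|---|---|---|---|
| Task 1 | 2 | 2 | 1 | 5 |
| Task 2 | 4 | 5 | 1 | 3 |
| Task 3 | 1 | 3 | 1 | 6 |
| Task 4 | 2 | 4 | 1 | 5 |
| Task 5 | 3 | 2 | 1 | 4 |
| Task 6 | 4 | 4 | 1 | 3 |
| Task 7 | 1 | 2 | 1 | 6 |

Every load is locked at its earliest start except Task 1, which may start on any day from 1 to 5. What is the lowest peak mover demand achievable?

20

Task 1@1: d1:22  d2:17  d3:11  d4:9  d5:0  d6:0 → peak 22
Task 1@2: d1:20  d2:17  d3:13  d4:9  d5:0  d6:0 → peak 20
Task 1@3: d1:20  d2:15  d3:13  d4:11  d5:0  d6:0 → peak 20
Task 1@4: d1:20  d2:15  d3:11  d4:11  d5:2  d6:0 → peak 20
Task 1@5: d1:20  d2:15  d3:11  d4:9  d5:2  d6:2 → peak 20
Best is Task 1@2, peak 20.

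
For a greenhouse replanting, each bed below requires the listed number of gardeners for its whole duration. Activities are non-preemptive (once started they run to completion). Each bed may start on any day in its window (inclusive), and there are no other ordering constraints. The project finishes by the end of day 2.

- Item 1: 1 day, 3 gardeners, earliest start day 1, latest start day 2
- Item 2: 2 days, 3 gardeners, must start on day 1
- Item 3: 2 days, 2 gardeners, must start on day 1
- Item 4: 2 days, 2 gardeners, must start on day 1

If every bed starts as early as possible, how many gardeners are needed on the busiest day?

Early-start schedule: Item 1@1, Item 2@1, Item 3@1, Item 4@1.
Load per day: day 1: 10, day 2: 7.
Peak is 10.

10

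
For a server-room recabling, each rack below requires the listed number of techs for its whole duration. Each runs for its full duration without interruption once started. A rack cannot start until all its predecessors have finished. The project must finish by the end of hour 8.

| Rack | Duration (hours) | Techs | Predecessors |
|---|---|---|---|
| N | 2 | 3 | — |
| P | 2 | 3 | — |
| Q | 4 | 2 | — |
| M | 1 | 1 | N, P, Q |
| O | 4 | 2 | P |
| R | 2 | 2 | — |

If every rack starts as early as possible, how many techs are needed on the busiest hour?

Early-start schedule: N@1, P@1, Q@1, M@5, O@3, R@1.
Load per hour: hour 1: 10, hour 2: 10, hour 3: 4, hour 4: 4, hour 5: 3, hour 6: 2, hour 7: 0, hour 8: 0.
Peak is 10.

10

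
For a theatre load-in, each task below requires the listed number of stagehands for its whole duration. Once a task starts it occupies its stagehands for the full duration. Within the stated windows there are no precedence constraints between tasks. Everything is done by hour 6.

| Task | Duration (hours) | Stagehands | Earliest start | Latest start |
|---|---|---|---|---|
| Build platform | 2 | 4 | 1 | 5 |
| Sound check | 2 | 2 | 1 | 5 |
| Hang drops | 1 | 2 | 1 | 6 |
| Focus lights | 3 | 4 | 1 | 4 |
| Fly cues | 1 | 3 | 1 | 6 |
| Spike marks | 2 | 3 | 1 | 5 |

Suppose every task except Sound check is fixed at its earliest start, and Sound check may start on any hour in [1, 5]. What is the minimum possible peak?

Sound check@1: h1:18  h2:13  h3:4  h4:0  h5:0  h6:0 → peak 18
Sound check@2: h1:16  h2:13  h3:6  h4:0  h5:0  h6:0 → peak 16
Sound check@3: h1:16  h2:11  h3:6  h4:2  h5:0  h6:0 → peak 16
Sound check@4: h1:16  h2:11  h3:4  h4:2  h5:2  h6:0 → peak 16
Sound check@5: h1:16  h2:11  h3:4  h4:0  h5:2  h6:2 → peak 16
Best is Sound check@2, peak 16.

16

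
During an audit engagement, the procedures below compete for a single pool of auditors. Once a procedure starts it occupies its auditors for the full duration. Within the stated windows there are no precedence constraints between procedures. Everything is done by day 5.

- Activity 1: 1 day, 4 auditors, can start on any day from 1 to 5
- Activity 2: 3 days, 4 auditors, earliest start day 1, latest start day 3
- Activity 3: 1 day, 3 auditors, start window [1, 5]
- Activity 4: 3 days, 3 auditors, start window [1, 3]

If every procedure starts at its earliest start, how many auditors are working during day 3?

7

At early start, day 3 has: Activity 2, Activity 4.
Demand: 4 + 3 = 7.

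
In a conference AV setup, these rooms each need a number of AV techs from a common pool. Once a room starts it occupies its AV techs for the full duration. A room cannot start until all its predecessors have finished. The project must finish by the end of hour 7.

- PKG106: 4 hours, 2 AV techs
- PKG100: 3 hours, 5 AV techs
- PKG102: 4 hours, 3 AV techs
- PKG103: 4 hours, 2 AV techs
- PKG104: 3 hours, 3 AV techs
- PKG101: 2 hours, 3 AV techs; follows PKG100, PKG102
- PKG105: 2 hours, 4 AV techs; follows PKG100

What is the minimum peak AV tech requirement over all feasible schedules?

11

Early-start (PKG106@1, PKG100@1, PKG102@1, PKG103@1, PKG104@1, PKG101@5, PKG105@4) gives peak 15: h1:15  h2:15  h3:15  h4:11  h5:7  h6:3  h7:0.
Shift PKG103→4, PKG104→5, PKG101→6.
Schedule PKG106@1, PKG100@1, PKG102@1, PKG103@4, PKG104@5, PKG101@6, PKG105@4: h1:10  h2:10  h3:10  h4:11  h5:9  h6:8  h7:8 — peak 11.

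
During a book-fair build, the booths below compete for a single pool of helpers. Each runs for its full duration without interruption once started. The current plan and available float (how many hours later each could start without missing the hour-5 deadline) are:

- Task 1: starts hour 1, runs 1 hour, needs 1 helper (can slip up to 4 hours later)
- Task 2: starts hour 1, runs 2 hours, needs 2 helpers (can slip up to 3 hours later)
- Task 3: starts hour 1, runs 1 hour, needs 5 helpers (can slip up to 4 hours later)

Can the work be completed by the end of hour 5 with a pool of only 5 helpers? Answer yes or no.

Schedule Task 1@1, Task 2@1, Task 3@3: h1:3  h2:2  h3:5  h4:0  h5:0 — peak 5 ≤ 5.

yes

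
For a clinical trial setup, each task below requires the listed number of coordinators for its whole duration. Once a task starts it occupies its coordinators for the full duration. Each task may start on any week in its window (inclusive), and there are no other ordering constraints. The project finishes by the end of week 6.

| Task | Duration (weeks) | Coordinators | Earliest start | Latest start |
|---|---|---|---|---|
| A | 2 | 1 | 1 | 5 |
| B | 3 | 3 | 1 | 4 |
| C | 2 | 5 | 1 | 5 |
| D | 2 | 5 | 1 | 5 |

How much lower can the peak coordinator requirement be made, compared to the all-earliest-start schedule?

6

Early-start peak: w1:14  w2:14  w3:3  w4:0  w5:0  w6:0 ⇒ 14.
Leveled (A@1, B@1, C@3, D@5): w1:4  w2:4  w3:8  w4:5  w5:5  w6:5 ⇒ 8.
Reduction 14 − 8 = 6.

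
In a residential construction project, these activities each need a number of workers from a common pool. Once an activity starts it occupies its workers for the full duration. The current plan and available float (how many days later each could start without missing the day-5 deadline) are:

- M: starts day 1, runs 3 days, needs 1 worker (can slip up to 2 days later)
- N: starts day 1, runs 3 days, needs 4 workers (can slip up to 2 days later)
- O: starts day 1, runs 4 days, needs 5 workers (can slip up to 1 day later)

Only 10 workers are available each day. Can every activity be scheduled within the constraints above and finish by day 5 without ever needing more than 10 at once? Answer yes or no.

yes

Schedule M@1, N@1, O@1: d1:10  d2:10  d3:10  d4:5  d5:0 — peak 10 ≤ 10.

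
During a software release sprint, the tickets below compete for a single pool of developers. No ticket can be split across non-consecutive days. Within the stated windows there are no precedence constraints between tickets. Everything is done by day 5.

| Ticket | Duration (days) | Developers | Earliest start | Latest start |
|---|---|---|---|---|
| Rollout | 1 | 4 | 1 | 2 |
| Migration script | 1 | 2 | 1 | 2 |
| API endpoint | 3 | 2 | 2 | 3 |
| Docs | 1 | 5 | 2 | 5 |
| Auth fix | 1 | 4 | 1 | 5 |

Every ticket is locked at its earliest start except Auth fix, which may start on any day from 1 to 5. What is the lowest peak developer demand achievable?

7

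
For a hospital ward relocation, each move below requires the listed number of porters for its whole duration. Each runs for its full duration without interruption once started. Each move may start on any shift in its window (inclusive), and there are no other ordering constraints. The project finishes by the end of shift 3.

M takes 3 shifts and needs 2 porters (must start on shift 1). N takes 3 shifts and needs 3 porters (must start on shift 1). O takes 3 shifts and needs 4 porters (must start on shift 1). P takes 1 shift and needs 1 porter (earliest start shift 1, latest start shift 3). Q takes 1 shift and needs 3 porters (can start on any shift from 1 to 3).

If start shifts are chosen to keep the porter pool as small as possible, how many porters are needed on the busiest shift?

12

Early-start (M@1, N@1, O@1, P@1, Q@1) gives peak 13: s1:13  s2:9  s3:9.
Shift Q→2.
Schedule M@1, N@1, O@1, P@1, Q@2: s1:10  s2:12  s3:9 — peak 12.
No arrangement of the 9 feasible schedules does better.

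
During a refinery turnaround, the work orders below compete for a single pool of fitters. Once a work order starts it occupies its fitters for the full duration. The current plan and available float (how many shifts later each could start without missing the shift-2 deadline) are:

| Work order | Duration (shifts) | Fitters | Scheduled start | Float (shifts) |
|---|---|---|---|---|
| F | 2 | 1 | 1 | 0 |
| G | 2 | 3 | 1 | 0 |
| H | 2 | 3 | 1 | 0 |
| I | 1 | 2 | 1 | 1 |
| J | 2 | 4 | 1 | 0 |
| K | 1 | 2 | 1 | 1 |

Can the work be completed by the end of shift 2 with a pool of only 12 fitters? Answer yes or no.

Total fitter-shifts = 26; over 2 shifts the average is 26/2 > 12, so some shift must exceed 12.

no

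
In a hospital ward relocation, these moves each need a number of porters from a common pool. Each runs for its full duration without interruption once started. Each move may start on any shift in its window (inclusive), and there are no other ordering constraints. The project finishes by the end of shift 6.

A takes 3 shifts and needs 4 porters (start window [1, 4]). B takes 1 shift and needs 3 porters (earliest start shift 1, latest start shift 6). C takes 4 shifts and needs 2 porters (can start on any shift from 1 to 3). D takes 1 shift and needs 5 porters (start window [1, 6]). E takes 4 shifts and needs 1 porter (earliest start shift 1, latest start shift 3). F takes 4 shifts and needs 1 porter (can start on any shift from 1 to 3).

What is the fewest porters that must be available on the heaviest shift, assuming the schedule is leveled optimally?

Early-start (A@1, B@1, C@1, D@1, E@1, F@1) gives peak 16: s1:16  s2:8  s3:8  s4:4  s5:0  s6:0.
Shift C→2, D→5, F→2.
Schedule A@1, B@1, C@2, D@5, E@1, F@2: s1:8  s2:8  s3:8  s4:4  s5:8  s6:0 — peak 8.

8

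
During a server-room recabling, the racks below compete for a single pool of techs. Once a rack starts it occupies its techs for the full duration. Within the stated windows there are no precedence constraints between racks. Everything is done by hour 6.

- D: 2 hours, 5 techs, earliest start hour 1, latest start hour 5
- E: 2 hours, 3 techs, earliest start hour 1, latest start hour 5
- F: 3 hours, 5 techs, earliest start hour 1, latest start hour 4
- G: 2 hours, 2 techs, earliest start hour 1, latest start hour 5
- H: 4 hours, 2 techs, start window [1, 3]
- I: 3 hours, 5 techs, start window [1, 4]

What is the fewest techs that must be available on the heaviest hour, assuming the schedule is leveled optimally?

Early-start (D@1, E@1, F@1, G@1, H@1, I@1) gives peak 22: h1:22  h2:22  h3:12  h4:2  h5:0  h6:0.
Shift E→3, G→5, H→3, I→4.
Schedule D@1, E@3, F@1, G@5, H@3, I@4: h1:10  h2:10  h3:10  h4:10  h5:9  h6:9 — peak 10.
Total tech-hours = 58 over 6 hours ⇒ peak ≥ ⌈58/6⌉ = 10, so 10 is optimal.

10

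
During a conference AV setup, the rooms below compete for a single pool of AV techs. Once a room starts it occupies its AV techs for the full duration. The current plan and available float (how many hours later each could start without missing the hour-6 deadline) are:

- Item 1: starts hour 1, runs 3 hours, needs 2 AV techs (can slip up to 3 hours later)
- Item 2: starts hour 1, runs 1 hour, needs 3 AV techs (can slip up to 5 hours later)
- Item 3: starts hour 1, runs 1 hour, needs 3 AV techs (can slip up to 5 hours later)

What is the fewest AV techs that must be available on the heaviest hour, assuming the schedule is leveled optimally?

3

Early-start (Item 1@1, Item 2@1, Item 3@1) gives peak 8: h1:8  h2:2  h3:2  h4:0  h5:0  h6:0.
Shift Item 2→4, Item 3→5.
Schedule Item 1@1, Item 2@4, Item 3@5: h1:2  h2:2  h3:2  h4:3  h5:3  h6:0 — peak 3.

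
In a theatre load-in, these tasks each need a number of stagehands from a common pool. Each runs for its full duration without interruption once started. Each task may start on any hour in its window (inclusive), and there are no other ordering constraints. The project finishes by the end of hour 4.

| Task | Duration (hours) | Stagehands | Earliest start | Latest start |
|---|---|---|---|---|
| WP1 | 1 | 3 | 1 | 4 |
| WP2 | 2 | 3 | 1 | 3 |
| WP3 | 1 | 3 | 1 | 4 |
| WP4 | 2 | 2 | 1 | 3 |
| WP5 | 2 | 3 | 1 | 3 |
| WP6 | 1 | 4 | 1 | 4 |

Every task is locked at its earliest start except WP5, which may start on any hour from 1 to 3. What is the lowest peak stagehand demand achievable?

15

WP5@1: h1:18  h2:8  h3:0  h4:0 → peak 18
WP5@2: h1:15  h2:8  h3:3  h4:0 → peak 15
WP5@3: h1:15  h2:5  h3:3  h4:3 → peak 15
Best is WP5@2, peak 15.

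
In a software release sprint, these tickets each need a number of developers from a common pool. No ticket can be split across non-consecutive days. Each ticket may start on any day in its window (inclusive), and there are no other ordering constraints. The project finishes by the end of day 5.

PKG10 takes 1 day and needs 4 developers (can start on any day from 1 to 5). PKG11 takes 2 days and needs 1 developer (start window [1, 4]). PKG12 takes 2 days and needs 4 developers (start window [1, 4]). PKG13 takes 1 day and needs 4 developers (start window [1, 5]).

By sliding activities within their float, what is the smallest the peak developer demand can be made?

Early-start (PKG10@1, PKG11@1, PKG12@1, PKG13@1) gives peak 13: d1:13  d2:5  d3:0  d4:0  d5:0.
Shift PKG12→2, PKG13→4.
Schedule PKG10@1, PKG11@1, PKG12@2, PKG13@4: d1:5  d2:5  d3:4  d4:4  d5:0 — peak 5.

5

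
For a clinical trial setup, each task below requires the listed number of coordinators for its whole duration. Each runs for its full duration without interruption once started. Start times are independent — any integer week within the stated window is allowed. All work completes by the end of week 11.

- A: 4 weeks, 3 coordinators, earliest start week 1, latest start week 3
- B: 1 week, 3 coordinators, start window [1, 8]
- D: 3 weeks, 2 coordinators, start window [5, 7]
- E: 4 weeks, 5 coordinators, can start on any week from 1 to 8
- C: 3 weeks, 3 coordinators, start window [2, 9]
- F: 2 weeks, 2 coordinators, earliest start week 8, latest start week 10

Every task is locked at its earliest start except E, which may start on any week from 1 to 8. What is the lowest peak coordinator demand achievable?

7

E@1: w1:11  w2:11  w3:11  w4:11  w5:2  w6:2  w7:2  w8:2  w9:2  w10:0  w11:0 → peak 11
E@2: w1:6  w2:11  w3:11  w4:11  w5:7  w6:2  w7:2  w8:2  w9:2  w10:0  w11:0 → peak 11
E@3: w1:6  w2:6  w3:11  w4:11  w5:7  w6:7  w7:2  w8:2  w9:2  w10:0  w11:0 → peak 11
E@4: w1:6  w2:6  w3:6  w4:11  w5:7  w6:7  w7:7  w8:2  w9:2  w10:0  w11:0 → peak 11
E@5: w1:6  w2:6  w3:6  w4:6  w5:7  w6:7  w7:7  w8:7  w9:2  w10:0  w11:0 → peak 7
E@6: w1:6  w2:6  w3:6  w4:6  w5:2  w6:7  w7:7  w8:7  w9:7  w10:0  w11:0 → peak 7
E@7: w1:6  w2:6  w3:6  w4:6  w5:2  w6:2  w7:7  w8:7  w9:7  w10:5  w11:0 → peak 7
E@8: w1:6  w2:6  w3:6  w4:6  w5:2  w6:2  w7:2  w8:7  w9:7  w10:5  w11:5 → peak 7
Best is E@5, peak 7.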